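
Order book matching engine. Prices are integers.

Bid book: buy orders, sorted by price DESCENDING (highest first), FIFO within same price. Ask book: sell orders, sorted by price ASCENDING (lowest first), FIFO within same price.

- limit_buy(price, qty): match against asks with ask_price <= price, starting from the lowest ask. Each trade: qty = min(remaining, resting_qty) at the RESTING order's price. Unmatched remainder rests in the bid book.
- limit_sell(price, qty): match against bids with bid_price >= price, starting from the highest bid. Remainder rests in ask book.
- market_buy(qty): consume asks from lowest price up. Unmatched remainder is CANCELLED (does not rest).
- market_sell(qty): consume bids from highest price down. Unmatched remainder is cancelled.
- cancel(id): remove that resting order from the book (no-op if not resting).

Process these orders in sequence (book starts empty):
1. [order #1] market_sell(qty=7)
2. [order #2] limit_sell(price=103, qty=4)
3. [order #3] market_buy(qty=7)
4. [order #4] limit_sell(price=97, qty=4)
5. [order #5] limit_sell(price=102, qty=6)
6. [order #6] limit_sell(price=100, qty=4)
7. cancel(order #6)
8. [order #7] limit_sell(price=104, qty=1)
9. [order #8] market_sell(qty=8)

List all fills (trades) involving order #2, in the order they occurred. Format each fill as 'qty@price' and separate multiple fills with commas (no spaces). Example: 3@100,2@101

After op 1 [order #1] market_sell(qty=7): fills=none; bids=[-] asks=[-]
After op 2 [order #2] limit_sell(price=103, qty=4): fills=none; bids=[-] asks=[#2:4@103]
After op 3 [order #3] market_buy(qty=7): fills=#3x#2:4@103; bids=[-] asks=[-]
After op 4 [order #4] limit_sell(price=97, qty=4): fills=none; bids=[-] asks=[#4:4@97]
After op 5 [order #5] limit_sell(price=102, qty=6): fills=none; bids=[-] asks=[#4:4@97 #5:6@102]
After op 6 [order #6] limit_sell(price=100, qty=4): fills=none; bids=[-] asks=[#4:4@97 #6:4@100 #5:6@102]
After op 7 cancel(order #6): fills=none; bids=[-] asks=[#4:4@97 #5:6@102]
After op 8 [order #7] limit_sell(price=104, qty=1): fills=none; bids=[-] asks=[#4:4@97 #5:6@102 #7:1@104]
After op 9 [order #8] market_sell(qty=8): fills=none; bids=[-] asks=[#4:4@97 #5:6@102 #7:1@104]

Answer: 4@103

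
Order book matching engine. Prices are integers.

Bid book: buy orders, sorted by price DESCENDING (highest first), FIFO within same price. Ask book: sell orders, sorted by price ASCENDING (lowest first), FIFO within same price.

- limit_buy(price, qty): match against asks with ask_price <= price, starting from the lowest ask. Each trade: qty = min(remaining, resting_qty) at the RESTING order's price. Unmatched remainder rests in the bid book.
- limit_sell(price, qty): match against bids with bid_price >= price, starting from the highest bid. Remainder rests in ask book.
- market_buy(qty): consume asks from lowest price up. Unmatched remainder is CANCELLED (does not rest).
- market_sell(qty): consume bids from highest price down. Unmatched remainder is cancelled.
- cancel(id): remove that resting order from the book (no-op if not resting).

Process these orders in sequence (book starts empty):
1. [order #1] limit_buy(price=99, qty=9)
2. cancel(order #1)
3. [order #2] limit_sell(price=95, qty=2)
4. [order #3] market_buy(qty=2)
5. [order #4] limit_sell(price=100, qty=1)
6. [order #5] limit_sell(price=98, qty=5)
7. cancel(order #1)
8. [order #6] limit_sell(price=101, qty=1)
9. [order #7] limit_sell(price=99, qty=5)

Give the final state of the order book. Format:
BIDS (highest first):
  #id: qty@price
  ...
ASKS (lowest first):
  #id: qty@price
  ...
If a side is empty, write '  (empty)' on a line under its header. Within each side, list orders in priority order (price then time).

Answer: BIDS (highest first):
  (empty)
ASKS (lowest first):
  #5: 5@98
  #7: 5@99
  #4: 1@100
  #6: 1@101

Derivation:
After op 1 [order #1] limit_buy(price=99, qty=9): fills=none; bids=[#1:9@99] asks=[-]
After op 2 cancel(order #1): fills=none; bids=[-] asks=[-]
After op 3 [order #2] limit_sell(price=95, qty=2): fills=none; bids=[-] asks=[#2:2@95]
After op 4 [order #3] market_buy(qty=2): fills=#3x#2:2@95; bids=[-] asks=[-]
After op 5 [order #4] limit_sell(price=100, qty=1): fills=none; bids=[-] asks=[#4:1@100]
After op 6 [order #5] limit_sell(price=98, qty=5): fills=none; bids=[-] asks=[#5:5@98 #4:1@100]
After op 7 cancel(order #1): fills=none; bids=[-] asks=[#5:5@98 #4:1@100]
After op 8 [order #6] limit_sell(price=101, qty=1): fills=none; bids=[-] asks=[#5:5@98 #4:1@100 #6:1@101]
After op 9 [order #7] limit_sell(price=99, qty=5): fills=none; bids=[-] asks=[#5:5@98 #7:5@99 #4:1@100 #6:1@101]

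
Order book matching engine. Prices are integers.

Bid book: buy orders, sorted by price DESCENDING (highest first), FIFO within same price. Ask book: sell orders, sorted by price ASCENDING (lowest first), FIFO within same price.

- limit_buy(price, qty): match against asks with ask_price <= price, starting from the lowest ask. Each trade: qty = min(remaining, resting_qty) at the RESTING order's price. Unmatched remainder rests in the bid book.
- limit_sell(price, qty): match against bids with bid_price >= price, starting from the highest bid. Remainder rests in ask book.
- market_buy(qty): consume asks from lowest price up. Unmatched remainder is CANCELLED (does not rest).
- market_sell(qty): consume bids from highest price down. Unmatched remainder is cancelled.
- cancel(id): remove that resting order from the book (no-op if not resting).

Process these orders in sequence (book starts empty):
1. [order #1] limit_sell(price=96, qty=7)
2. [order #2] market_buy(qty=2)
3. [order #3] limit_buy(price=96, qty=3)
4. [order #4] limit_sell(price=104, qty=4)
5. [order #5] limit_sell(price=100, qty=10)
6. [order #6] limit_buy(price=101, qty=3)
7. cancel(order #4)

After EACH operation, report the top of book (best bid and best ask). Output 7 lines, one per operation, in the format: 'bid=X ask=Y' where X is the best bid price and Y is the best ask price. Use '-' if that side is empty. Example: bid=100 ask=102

After op 1 [order #1] limit_sell(price=96, qty=7): fills=none; bids=[-] asks=[#1:7@96]
After op 2 [order #2] market_buy(qty=2): fills=#2x#1:2@96; bids=[-] asks=[#1:5@96]
After op 3 [order #3] limit_buy(price=96, qty=3): fills=#3x#1:3@96; bids=[-] asks=[#1:2@96]
After op 4 [order #4] limit_sell(price=104, qty=4): fills=none; bids=[-] asks=[#1:2@96 #4:4@104]
After op 5 [order #5] limit_sell(price=100, qty=10): fills=none; bids=[-] asks=[#1:2@96 #5:10@100 #4:4@104]
After op 6 [order #6] limit_buy(price=101, qty=3): fills=#6x#1:2@96 #6x#5:1@100; bids=[-] asks=[#5:9@100 #4:4@104]
After op 7 cancel(order #4): fills=none; bids=[-] asks=[#5:9@100]

Answer: bid=- ask=96
bid=- ask=96
bid=- ask=96
bid=- ask=96
bid=- ask=96
bid=- ask=100
bid=- ask=100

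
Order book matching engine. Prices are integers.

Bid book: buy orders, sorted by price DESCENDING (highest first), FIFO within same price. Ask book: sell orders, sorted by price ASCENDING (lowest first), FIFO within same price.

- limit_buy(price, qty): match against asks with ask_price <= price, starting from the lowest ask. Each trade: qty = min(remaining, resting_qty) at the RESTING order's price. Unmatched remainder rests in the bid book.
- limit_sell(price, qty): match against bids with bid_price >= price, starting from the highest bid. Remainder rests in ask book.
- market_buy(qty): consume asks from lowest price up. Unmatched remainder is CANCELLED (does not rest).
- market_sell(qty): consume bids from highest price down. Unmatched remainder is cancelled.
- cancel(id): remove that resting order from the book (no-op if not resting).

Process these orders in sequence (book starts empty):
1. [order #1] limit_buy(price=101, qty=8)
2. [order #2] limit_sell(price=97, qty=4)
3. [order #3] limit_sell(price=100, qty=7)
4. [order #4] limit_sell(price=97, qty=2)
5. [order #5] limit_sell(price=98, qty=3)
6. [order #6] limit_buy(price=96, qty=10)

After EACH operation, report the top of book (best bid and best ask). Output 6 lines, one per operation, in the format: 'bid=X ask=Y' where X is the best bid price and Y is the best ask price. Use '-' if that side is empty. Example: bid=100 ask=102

Answer: bid=101 ask=-
bid=101 ask=-
bid=- ask=100
bid=- ask=97
bid=- ask=97
bid=96 ask=97

Derivation:
After op 1 [order #1] limit_buy(price=101, qty=8): fills=none; bids=[#1:8@101] asks=[-]
After op 2 [order #2] limit_sell(price=97, qty=4): fills=#1x#2:4@101; bids=[#1:4@101] asks=[-]
After op 3 [order #3] limit_sell(price=100, qty=7): fills=#1x#3:4@101; bids=[-] asks=[#3:3@100]
After op 4 [order #4] limit_sell(price=97, qty=2): fills=none; bids=[-] asks=[#4:2@97 #3:3@100]
After op 5 [order #5] limit_sell(price=98, qty=3): fills=none; bids=[-] asks=[#4:2@97 #5:3@98 #3:3@100]
After op 6 [order #6] limit_buy(price=96, qty=10): fills=none; bids=[#6:10@96] asks=[#4:2@97 #5:3@98 #3:3@100]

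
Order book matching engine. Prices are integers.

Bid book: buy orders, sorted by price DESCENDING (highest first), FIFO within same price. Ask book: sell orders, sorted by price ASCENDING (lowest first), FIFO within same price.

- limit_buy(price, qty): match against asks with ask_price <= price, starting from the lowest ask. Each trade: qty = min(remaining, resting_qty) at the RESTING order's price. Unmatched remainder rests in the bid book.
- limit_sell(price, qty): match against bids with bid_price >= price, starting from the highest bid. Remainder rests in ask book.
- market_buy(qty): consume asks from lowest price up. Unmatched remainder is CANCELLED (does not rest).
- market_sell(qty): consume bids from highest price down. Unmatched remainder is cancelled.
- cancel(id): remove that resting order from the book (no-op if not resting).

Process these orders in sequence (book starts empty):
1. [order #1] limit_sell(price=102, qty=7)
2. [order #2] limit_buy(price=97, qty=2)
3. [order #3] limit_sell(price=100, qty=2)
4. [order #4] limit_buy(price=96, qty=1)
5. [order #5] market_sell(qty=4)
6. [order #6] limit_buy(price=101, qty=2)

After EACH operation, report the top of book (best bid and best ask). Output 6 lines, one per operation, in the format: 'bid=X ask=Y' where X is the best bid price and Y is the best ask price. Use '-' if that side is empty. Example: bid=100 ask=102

Answer: bid=- ask=102
bid=97 ask=102
bid=97 ask=100
bid=97 ask=100
bid=- ask=100
bid=- ask=102

Derivation:
After op 1 [order #1] limit_sell(price=102, qty=7): fills=none; bids=[-] asks=[#1:7@102]
After op 2 [order #2] limit_buy(price=97, qty=2): fills=none; bids=[#2:2@97] asks=[#1:7@102]
After op 3 [order #3] limit_sell(price=100, qty=2): fills=none; bids=[#2:2@97] asks=[#3:2@100 #1:7@102]
After op 4 [order #4] limit_buy(price=96, qty=1): fills=none; bids=[#2:2@97 #4:1@96] asks=[#3:2@100 #1:7@102]
After op 5 [order #5] market_sell(qty=4): fills=#2x#5:2@97 #4x#5:1@96; bids=[-] asks=[#3:2@100 #1:7@102]
After op 6 [order #6] limit_buy(price=101, qty=2): fills=#6x#3:2@100; bids=[-] asks=[#1:7@102]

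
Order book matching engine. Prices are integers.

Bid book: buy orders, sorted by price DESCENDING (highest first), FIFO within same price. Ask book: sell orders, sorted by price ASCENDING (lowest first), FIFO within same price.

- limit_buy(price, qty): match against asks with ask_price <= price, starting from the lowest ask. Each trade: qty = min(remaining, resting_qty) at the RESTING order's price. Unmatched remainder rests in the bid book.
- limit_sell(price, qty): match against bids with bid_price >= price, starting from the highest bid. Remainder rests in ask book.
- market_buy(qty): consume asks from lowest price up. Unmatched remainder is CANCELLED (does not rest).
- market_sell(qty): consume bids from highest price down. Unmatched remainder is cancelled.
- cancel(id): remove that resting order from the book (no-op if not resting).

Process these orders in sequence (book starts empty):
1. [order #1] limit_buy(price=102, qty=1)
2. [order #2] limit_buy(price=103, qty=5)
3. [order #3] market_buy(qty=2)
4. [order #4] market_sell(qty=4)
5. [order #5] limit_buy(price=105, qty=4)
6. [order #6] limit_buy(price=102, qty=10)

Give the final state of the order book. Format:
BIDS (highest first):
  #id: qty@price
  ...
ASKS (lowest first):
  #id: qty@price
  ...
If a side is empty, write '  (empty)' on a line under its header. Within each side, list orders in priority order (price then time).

Answer: BIDS (highest first):
  #5: 4@105
  #2: 1@103
  #1: 1@102
  #6: 10@102
ASKS (lowest first):
  (empty)

Derivation:
After op 1 [order #1] limit_buy(price=102, qty=1): fills=none; bids=[#1:1@102] asks=[-]
After op 2 [order #2] limit_buy(price=103, qty=5): fills=none; bids=[#2:5@103 #1:1@102] asks=[-]
After op 3 [order #3] market_buy(qty=2): fills=none; bids=[#2:5@103 #1:1@102] asks=[-]
After op 4 [order #4] market_sell(qty=4): fills=#2x#4:4@103; bids=[#2:1@103 #1:1@102] asks=[-]
After op 5 [order #5] limit_buy(price=105, qty=4): fills=none; bids=[#5:4@105 #2:1@103 #1:1@102] asks=[-]
After op 6 [order #6] limit_buy(price=102, qty=10): fills=none; bids=[#5:4@105 #2:1@103 #1:1@102 #6:10@102] asks=[-]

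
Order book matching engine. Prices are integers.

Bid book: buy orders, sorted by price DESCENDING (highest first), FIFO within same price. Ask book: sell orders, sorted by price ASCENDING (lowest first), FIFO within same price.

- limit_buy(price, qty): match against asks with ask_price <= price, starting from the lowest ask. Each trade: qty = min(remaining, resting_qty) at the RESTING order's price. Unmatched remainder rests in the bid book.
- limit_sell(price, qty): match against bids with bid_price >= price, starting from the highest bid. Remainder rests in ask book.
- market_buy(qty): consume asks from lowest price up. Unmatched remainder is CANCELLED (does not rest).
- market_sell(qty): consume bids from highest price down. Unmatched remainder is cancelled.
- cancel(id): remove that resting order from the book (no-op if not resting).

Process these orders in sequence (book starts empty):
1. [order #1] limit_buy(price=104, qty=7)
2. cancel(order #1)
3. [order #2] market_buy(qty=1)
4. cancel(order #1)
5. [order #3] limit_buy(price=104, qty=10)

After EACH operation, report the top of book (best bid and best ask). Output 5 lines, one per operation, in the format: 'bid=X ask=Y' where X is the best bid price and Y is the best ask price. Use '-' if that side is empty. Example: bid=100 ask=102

After op 1 [order #1] limit_buy(price=104, qty=7): fills=none; bids=[#1:7@104] asks=[-]
After op 2 cancel(order #1): fills=none; bids=[-] asks=[-]
After op 3 [order #2] market_buy(qty=1): fills=none; bids=[-] asks=[-]
After op 4 cancel(order #1): fills=none; bids=[-] asks=[-]
After op 5 [order #3] limit_buy(price=104, qty=10): fills=none; bids=[#3:10@104] asks=[-]

Answer: bid=104 ask=-
bid=- ask=-
bid=- ask=-
bid=- ask=-
bid=104 ask=-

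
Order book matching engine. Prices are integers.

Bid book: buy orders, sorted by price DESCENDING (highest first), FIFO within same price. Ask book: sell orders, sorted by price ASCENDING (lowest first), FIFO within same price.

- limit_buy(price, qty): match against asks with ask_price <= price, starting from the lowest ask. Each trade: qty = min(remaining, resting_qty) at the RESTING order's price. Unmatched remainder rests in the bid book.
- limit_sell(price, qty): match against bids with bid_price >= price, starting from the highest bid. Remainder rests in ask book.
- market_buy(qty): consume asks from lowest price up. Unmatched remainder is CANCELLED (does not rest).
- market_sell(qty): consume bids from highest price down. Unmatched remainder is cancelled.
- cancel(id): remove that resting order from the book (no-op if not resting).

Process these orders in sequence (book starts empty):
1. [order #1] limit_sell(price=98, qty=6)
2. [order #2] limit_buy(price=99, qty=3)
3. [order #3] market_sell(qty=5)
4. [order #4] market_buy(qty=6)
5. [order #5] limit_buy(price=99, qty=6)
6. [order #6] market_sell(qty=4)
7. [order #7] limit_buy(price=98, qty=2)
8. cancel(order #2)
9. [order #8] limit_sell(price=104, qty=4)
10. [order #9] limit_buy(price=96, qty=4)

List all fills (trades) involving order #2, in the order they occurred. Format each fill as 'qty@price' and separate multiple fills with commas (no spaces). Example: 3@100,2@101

After op 1 [order #1] limit_sell(price=98, qty=6): fills=none; bids=[-] asks=[#1:6@98]
After op 2 [order #2] limit_buy(price=99, qty=3): fills=#2x#1:3@98; bids=[-] asks=[#1:3@98]
After op 3 [order #3] market_sell(qty=5): fills=none; bids=[-] asks=[#1:3@98]
After op 4 [order #4] market_buy(qty=6): fills=#4x#1:3@98; bids=[-] asks=[-]
After op 5 [order #5] limit_buy(price=99, qty=6): fills=none; bids=[#5:6@99] asks=[-]
After op 6 [order #6] market_sell(qty=4): fills=#5x#6:4@99; bids=[#5:2@99] asks=[-]
After op 7 [order #7] limit_buy(price=98, qty=2): fills=none; bids=[#5:2@99 #7:2@98] asks=[-]
After op 8 cancel(order #2): fills=none; bids=[#5:2@99 #7:2@98] asks=[-]
After op 9 [order #8] limit_sell(price=104, qty=4): fills=none; bids=[#5:2@99 #7:2@98] asks=[#8:4@104]
After op 10 [order #9] limit_buy(price=96, qty=4): fills=none; bids=[#5:2@99 #7:2@98 #9:4@96] asks=[#8:4@104]

Answer: 3@98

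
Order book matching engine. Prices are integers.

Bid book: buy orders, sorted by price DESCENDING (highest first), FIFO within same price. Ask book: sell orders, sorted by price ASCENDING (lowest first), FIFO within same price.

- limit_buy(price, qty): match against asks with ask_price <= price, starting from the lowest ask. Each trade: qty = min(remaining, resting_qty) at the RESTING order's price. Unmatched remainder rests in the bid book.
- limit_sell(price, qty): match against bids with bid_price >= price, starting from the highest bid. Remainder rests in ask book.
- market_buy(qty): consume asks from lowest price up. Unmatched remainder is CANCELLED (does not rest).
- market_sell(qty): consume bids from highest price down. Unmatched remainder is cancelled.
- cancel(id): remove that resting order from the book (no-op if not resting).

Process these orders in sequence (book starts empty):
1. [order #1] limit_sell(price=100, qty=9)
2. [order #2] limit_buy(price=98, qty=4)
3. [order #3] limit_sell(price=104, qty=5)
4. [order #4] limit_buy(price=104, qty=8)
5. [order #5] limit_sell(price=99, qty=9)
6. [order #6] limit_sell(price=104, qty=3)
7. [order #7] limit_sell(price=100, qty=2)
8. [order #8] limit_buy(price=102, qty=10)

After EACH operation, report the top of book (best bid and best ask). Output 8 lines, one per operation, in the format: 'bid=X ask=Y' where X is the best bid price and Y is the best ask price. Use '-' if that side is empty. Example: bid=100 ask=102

Answer: bid=- ask=100
bid=98 ask=100
bid=98 ask=100
bid=98 ask=100
bid=98 ask=99
bid=98 ask=99
bid=98 ask=99
bid=98 ask=100

Derivation:
After op 1 [order #1] limit_sell(price=100, qty=9): fills=none; bids=[-] asks=[#1:9@100]
After op 2 [order #2] limit_buy(price=98, qty=4): fills=none; bids=[#2:4@98] asks=[#1:9@100]
After op 3 [order #3] limit_sell(price=104, qty=5): fills=none; bids=[#2:4@98] asks=[#1:9@100 #3:5@104]
After op 4 [order #4] limit_buy(price=104, qty=8): fills=#4x#1:8@100; bids=[#2:4@98] asks=[#1:1@100 #3:5@104]
After op 5 [order #5] limit_sell(price=99, qty=9): fills=none; bids=[#2:4@98] asks=[#5:9@99 #1:1@100 #3:5@104]
After op 6 [order #6] limit_sell(price=104, qty=3): fills=none; bids=[#2:4@98] asks=[#5:9@99 #1:1@100 #3:5@104 #6:3@104]
After op 7 [order #7] limit_sell(price=100, qty=2): fills=none; bids=[#2:4@98] asks=[#5:9@99 #1:1@100 #7:2@100 #3:5@104 #6:3@104]
After op 8 [order #8] limit_buy(price=102, qty=10): fills=#8x#5:9@99 #8x#1:1@100; bids=[#2:4@98] asks=[#7:2@100 #3:5@104 #6:3@104]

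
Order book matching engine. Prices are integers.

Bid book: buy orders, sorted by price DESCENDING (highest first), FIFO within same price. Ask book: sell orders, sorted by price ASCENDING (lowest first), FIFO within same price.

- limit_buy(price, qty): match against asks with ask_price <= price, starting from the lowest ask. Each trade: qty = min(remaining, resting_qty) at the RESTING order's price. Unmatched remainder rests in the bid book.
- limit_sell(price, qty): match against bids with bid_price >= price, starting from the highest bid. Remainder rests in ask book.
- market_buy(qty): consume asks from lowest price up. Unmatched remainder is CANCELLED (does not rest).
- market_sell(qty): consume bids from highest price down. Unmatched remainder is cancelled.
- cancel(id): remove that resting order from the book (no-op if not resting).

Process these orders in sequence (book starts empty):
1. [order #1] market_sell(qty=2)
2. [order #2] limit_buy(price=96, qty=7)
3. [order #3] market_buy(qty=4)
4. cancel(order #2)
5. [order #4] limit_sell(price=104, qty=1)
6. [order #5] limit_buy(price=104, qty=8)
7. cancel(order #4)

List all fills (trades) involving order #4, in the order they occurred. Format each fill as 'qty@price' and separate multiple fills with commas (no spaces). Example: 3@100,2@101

Answer: 1@104

Derivation:
After op 1 [order #1] market_sell(qty=2): fills=none; bids=[-] asks=[-]
After op 2 [order #2] limit_buy(price=96, qty=7): fills=none; bids=[#2:7@96] asks=[-]
After op 3 [order #3] market_buy(qty=4): fills=none; bids=[#2:7@96] asks=[-]
After op 4 cancel(order #2): fills=none; bids=[-] asks=[-]
After op 5 [order #4] limit_sell(price=104, qty=1): fills=none; bids=[-] asks=[#4:1@104]
After op 6 [order #5] limit_buy(price=104, qty=8): fills=#5x#4:1@104; bids=[#5:7@104] asks=[-]
After op 7 cancel(order #4): fills=none; bids=[#5:7@104] asks=[-]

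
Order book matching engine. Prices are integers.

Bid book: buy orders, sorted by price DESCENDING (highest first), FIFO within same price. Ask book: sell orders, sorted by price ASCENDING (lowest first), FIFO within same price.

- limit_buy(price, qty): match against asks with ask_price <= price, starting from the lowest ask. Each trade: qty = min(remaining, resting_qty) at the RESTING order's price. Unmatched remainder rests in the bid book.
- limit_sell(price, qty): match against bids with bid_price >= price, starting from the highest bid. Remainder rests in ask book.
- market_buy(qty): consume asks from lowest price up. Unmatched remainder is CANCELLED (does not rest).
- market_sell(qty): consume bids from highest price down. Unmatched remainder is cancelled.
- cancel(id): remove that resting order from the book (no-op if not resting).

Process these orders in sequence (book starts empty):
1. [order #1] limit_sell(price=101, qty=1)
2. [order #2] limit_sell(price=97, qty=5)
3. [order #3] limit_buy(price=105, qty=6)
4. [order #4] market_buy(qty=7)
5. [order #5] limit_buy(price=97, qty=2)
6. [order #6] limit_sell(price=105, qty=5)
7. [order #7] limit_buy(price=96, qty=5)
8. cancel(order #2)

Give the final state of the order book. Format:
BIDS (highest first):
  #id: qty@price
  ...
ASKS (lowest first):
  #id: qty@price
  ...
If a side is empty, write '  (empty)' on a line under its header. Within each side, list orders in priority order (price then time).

Answer: BIDS (highest first):
  #5: 2@97
  #7: 5@96
ASKS (lowest first):
  #6: 5@105

Derivation:
After op 1 [order #1] limit_sell(price=101, qty=1): fills=none; bids=[-] asks=[#1:1@101]
After op 2 [order #2] limit_sell(price=97, qty=5): fills=none; bids=[-] asks=[#2:5@97 #1:1@101]
After op 3 [order #3] limit_buy(price=105, qty=6): fills=#3x#2:5@97 #3x#1:1@101; bids=[-] asks=[-]
After op 4 [order #4] market_buy(qty=7): fills=none; bids=[-] asks=[-]
After op 5 [order #5] limit_buy(price=97, qty=2): fills=none; bids=[#5:2@97] asks=[-]
After op 6 [order #6] limit_sell(price=105, qty=5): fills=none; bids=[#5:2@97] asks=[#6:5@105]
After op 7 [order #7] limit_buy(price=96, qty=5): fills=none; bids=[#5:2@97 #7:5@96] asks=[#6:5@105]
After op 8 cancel(order #2): fills=none; bids=[#5:2@97 #7:5@96] asks=[#6:5@105]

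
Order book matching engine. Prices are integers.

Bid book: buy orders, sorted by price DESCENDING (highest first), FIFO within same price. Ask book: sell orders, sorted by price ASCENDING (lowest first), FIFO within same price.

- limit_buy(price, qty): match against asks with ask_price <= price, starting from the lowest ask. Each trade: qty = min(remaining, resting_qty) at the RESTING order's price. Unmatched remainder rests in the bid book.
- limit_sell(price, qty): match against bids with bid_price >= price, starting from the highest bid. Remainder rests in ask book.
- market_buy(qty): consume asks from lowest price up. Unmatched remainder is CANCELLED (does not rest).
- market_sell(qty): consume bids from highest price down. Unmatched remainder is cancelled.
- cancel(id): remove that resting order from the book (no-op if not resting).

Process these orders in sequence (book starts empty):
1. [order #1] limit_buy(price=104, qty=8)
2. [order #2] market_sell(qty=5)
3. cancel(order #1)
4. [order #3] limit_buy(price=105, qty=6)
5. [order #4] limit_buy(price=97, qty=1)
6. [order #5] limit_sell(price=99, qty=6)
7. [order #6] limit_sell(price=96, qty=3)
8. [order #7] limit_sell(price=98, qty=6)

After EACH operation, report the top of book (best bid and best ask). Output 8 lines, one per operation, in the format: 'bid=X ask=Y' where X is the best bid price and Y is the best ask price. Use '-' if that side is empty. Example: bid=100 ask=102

After op 1 [order #1] limit_buy(price=104, qty=8): fills=none; bids=[#1:8@104] asks=[-]
After op 2 [order #2] market_sell(qty=5): fills=#1x#2:5@104; bids=[#1:3@104] asks=[-]
After op 3 cancel(order #1): fills=none; bids=[-] asks=[-]
After op 4 [order #3] limit_buy(price=105, qty=6): fills=none; bids=[#3:6@105] asks=[-]
After op 5 [order #4] limit_buy(price=97, qty=1): fills=none; bids=[#3:6@105 #4:1@97] asks=[-]
After op 6 [order #5] limit_sell(price=99, qty=6): fills=#3x#5:6@105; bids=[#4:1@97] asks=[-]
After op 7 [order #6] limit_sell(price=96, qty=3): fills=#4x#6:1@97; bids=[-] asks=[#6:2@96]
After op 8 [order #7] limit_sell(price=98, qty=6): fills=none; bids=[-] asks=[#6:2@96 #7:6@98]

Answer: bid=104 ask=-
bid=104 ask=-
bid=- ask=-
bid=105 ask=-
bid=105 ask=-
bid=97 ask=-
bid=- ask=96
bid=- ask=96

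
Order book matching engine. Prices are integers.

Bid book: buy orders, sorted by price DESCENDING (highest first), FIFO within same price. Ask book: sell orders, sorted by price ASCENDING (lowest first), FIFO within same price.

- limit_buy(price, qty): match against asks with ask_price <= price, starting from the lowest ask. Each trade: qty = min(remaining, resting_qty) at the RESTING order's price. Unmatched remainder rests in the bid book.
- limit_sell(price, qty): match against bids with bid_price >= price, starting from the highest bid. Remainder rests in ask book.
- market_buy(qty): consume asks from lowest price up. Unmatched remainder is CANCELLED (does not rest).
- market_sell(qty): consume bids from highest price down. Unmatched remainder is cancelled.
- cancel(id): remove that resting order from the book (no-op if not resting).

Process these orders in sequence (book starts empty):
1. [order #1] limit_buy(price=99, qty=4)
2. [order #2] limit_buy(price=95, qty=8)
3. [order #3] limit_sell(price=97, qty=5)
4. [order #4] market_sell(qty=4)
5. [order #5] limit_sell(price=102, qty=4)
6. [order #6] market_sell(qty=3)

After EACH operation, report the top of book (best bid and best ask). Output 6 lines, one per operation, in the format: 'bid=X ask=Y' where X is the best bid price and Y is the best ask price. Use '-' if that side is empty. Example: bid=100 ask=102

After op 1 [order #1] limit_buy(price=99, qty=4): fills=none; bids=[#1:4@99] asks=[-]
After op 2 [order #2] limit_buy(price=95, qty=8): fills=none; bids=[#1:4@99 #2:8@95] asks=[-]
After op 3 [order #3] limit_sell(price=97, qty=5): fills=#1x#3:4@99; bids=[#2:8@95] asks=[#3:1@97]
After op 4 [order #4] market_sell(qty=4): fills=#2x#4:4@95; bids=[#2:4@95] asks=[#3:1@97]
After op 5 [order #5] limit_sell(price=102, qty=4): fills=none; bids=[#2:4@95] asks=[#3:1@97 #5:4@102]
After op 6 [order #6] market_sell(qty=3): fills=#2x#6:3@95; bids=[#2:1@95] asks=[#3:1@97 #5:4@102]

Answer: bid=99 ask=-
bid=99 ask=-
bid=95 ask=97
bid=95 ask=97
bid=95 ask=97
bid=95 ask=97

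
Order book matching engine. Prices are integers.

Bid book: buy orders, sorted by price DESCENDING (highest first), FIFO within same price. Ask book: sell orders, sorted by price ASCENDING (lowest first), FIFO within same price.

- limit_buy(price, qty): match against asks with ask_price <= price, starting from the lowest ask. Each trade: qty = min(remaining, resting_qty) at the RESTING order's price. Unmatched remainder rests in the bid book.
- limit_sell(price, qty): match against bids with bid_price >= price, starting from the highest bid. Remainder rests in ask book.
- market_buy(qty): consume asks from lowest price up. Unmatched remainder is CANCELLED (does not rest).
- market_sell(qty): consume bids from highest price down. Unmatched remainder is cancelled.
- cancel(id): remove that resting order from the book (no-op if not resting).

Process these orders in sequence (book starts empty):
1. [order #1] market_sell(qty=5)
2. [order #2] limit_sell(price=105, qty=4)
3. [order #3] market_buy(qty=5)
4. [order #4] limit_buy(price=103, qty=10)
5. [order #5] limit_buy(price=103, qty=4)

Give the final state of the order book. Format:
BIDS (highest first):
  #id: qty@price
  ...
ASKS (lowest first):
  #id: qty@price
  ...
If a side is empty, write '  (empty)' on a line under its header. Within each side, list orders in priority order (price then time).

Answer: BIDS (highest first):
  #4: 10@103
  #5: 4@103
ASKS (lowest first):
  (empty)

Derivation:
After op 1 [order #1] market_sell(qty=5): fills=none; bids=[-] asks=[-]
After op 2 [order #2] limit_sell(price=105, qty=4): fills=none; bids=[-] asks=[#2:4@105]
After op 3 [order #3] market_buy(qty=5): fills=#3x#2:4@105; bids=[-] asks=[-]
After op 4 [order #4] limit_buy(price=103, qty=10): fills=none; bids=[#4:10@103] asks=[-]
After op 5 [order #5] limit_buy(price=103, qty=4): fills=none; bids=[#4:10@103 #5:4@103] asks=[-]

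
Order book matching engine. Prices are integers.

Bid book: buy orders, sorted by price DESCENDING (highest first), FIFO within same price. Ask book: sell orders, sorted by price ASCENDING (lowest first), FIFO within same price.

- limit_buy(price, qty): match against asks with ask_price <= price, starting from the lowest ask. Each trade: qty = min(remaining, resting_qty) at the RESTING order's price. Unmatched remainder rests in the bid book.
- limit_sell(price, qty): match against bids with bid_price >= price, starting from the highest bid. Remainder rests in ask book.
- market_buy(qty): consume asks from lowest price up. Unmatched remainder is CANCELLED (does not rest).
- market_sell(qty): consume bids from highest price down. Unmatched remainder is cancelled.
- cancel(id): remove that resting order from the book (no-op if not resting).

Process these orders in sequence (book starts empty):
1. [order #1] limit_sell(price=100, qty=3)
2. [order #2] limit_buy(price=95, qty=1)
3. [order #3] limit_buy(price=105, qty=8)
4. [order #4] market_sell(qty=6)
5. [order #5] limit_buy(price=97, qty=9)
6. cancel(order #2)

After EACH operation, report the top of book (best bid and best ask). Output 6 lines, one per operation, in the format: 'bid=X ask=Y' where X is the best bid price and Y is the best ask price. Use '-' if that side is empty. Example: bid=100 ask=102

Answer: bid=- ask=100
bid=95 ask=100
bid=105 ask=-
bid=- ask=-
bid=97 ask=-
bid=97 ask=-

Derivation:
After op 1 [order #1] limit_sell(price=100, qty=3): fills=none; bids=[-] asks=[#1:3@100]
After op 2 [order #2] limit_buy(price=95, qty=1): fills=none; bids=[#2:1@95] asks=[#1:3@100]
After op 3 [order #3] limit_buy(price=105, qty=8): fills=#3x#1:3@100; bids=[#3:5@105 #2:1@95] asks=[-]
After op 4 [order #4] market_sell(qty=6): fills=#3x#4:5@105 #2x#4:1@95; bids=[-] asks=[-]
After op 5 [order #5] limit_buy(price=97, qty=9): fills=none; bids=[#5:9@97] asks=[-]
After op 6 cancel(order #2): fills=none; bids=[#5:9@97] asks=[-]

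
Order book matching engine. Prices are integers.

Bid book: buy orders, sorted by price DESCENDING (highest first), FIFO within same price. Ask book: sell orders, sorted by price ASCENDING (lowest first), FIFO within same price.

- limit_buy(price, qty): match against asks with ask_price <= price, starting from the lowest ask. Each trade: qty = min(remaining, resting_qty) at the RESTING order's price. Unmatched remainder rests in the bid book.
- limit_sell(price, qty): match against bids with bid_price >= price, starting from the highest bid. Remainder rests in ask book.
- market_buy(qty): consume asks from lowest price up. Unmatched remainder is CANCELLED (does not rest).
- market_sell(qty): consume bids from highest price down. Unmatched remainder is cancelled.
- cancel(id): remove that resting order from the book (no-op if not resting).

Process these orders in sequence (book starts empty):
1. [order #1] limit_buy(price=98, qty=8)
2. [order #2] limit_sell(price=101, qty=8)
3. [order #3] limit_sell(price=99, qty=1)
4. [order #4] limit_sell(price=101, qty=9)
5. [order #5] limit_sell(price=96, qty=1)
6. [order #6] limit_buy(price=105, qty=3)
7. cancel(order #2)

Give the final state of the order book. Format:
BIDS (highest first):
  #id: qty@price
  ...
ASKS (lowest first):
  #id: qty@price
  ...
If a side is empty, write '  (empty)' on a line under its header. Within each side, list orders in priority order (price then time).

After op 1 [order #1] limit_buy(price=98, qty=8): fills=none; bids=[#1:8@98] asks=[-]
After op 2 [order #2] limit_sell(price=101, qty=8): fills=none; bids=[#1:8@98] asks=[#2:8@101]
After op 3 [order #3] limit_sell(price=99, qty=1): fills=none; bids=[#1:8@98] asks=[#3:1@99 #2:8@101]
After op 4 [order #4] limit_sell(price=101, qty=9): fills=none; bids=[#1:8@98] asks=[#3:1@99 #2:8@101 #4:9@101]
After op 5 [order #5] limit_sell(price=96, qty=1): fills=#1x#5:1@98; bids=[#1:7@98] asks=[#3:1@99 #2:8@101 #4:9@101]
After op 6 [order #6] limit_buy(price=105, qty=3): fills=#6x#3:1@99 #6x#2:2@101; bids=[#1:7@98] asks=[#2:6@101 #4:9@101]
After op 7 cancel(order #2): fills=none; bids=[#1:7@98] asks=[#4:9@101]

Answer: BIDS (highest first):
  #1: 7@98
ASKS (lowest first):
  #4: 9@101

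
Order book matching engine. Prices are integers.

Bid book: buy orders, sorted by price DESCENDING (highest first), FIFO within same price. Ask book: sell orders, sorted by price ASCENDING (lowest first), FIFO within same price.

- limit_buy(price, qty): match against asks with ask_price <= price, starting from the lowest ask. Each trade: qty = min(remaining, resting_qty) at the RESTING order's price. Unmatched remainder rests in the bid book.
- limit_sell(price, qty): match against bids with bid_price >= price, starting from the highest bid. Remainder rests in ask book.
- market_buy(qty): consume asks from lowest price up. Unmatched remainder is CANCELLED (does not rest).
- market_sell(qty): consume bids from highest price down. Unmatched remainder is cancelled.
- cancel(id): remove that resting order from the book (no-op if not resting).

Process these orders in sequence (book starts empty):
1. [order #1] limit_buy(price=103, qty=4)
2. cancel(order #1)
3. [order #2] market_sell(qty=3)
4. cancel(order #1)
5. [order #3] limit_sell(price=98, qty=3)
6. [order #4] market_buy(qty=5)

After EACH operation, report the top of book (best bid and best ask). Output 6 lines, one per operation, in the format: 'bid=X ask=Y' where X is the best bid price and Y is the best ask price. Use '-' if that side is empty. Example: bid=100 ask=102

Answer: bid=103 ask=-
bid=- ask=-
bid=- ask=-
bid=- ask=-
bid=- ask=98
bid=- ask=-

Derivation:
After op 1 [order #1] limit_buy(price=103, qty=4): fills=none; bids=[#1:4@103] asks=[-]
After op 2 cancel(order #1): fills=none; bids=[-] asks=[-]
After op 3 [order #2] market_sell(qty=3): fills=none; bids=[-] asks=[-]
After op 4 cancel(order #1): fills=none; bids=[-] asks=[-]
After op 5 [order #3] limit_sell(price=98, qty=3): fills=none; bids=[-] asks=[#3:3@98]
After op 6 [order #4] market_buy(qty=5): fills=#4x#3:3@98; bids=[-] asks=[-]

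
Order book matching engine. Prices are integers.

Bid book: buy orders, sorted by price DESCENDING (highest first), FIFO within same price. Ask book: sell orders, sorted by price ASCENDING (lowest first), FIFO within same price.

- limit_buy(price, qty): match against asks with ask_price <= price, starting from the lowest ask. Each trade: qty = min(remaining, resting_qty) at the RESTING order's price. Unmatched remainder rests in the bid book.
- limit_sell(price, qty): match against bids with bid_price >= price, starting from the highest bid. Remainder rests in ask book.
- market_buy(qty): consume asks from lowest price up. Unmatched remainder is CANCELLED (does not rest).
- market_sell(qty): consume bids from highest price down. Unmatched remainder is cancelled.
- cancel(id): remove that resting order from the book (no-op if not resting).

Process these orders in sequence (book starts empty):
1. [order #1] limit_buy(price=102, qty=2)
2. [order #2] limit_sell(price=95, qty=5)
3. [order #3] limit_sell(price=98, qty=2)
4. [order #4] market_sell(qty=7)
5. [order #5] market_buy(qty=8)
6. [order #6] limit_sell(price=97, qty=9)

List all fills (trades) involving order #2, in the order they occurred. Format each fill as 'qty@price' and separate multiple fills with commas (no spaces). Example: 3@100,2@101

After op 1 [order #1] limit_buy(price=102, qty=2): fills=none; bids=[#1:2@102] asks=[-]
After op 2 [order #2] limit_sell(price=95, qty=5): fills=#1x#2:2@102; bids=[-] asks=[#2:3@95]
After op 3 [order #3] limit_sell(price=98, qty=2): fills=none; bids=[-] asks=[#2:3@95 #3:2@98]
After op 4 [order #4] market_sell(qty=7): fills=none; bids=[-] asks=[#2:3@95 #3:2@98]
After op 5 [order #5] market_buy(qty=8): fills=#5x#2:3@95 #5x#3:2@98; bids=[-] asks=[-]
After op 6 [order #6] limit_sell(price=97, qty=9): fills=none; bids=[-] asks=[#6:9@97]

Answer: 2@102,3@95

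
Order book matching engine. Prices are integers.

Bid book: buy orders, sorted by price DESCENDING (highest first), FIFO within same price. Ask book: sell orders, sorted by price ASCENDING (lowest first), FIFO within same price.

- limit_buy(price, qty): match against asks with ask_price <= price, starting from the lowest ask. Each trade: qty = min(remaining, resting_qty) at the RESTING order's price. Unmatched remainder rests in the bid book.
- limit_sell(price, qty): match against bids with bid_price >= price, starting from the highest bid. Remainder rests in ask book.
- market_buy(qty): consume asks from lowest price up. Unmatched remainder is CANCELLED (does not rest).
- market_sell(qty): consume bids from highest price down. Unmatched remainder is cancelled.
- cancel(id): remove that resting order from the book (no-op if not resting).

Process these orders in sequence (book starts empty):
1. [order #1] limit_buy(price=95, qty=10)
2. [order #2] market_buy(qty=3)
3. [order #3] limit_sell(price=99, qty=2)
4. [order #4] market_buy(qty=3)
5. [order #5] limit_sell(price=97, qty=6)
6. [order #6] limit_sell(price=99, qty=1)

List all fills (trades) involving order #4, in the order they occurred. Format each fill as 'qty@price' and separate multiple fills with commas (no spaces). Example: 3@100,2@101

Answer: 2@99

Derivation:
After op 1 [order #1] limit_buy(price=95, qty=10): fills=none; bids=[#1:10@95] asks=[-]
After op 2 [order #2] market_buy(qty=3): fills=none; bids=[#1:10@95] asks=[-]
After op 3 [order #3] limit_sell(price=99, qty=2): fills=none; bids=[#1:10@95] asks=[#3:2@99]
After op 4 [order #4] market_buy(qty=3): fills=#4x#3:2@99; bids=[#1:10@95] asks=[-]
After op 5 [order #5] limit_sell(price=97, qty=6): fills=none; bids=[#1:10@95] asks=[#5:6@97]
After op 6 [order #6] limit_sell(price=99, qty=1): fills=none; bids=[#1:10@95] asks=[#5:6@97 #6:1@99]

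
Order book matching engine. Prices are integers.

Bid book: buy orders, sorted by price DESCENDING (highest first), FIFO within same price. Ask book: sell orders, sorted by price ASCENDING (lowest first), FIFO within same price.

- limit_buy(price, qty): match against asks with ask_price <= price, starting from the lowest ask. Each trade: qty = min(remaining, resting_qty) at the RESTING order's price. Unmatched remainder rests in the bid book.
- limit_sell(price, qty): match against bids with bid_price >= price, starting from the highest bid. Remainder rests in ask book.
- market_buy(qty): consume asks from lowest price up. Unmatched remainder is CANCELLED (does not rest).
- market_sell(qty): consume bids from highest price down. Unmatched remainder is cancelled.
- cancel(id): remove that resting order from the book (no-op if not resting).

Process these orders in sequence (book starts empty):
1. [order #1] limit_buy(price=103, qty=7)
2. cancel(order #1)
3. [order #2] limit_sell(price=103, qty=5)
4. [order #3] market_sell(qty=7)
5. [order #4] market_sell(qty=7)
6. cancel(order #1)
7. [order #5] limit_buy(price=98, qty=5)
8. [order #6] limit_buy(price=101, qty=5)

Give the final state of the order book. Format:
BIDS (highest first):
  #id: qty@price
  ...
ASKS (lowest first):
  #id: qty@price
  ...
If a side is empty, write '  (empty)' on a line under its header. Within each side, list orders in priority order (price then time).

Answer: BIDS (highest first):
  #6: 5@101
  #5: 5@98
ASKS (lowest first):
  #2: 5@103

Derivation:
After op 1 [order #1] limit_buy(price=103, qty=7): fills=none; bids=[#1:7@103] asks=[-]
After op 2 cancel(order #1): fills=none; bids=[-] asks=[-]
After op 3 [order #2] limit_sell(price=103, qty=5): fills=none; bids=[-] asks=[#2:5@103]
After op 4 [order #3] market_sell(qty=7): fills=none; bids=[-] asks=[#2:5@103]
After op 5 [order #4] market_sell(qty=7): fills=none; bids=[-] asks=[#2:5@103]
After op 6 cancel(order #1): fills=none; bids=[-] asks=[#2:5@103]
After op 7 [order #5] limit_buy(price=98, qty=5): fills=none; bids=[#5:5@98] asks=[#2:5@103]
After op 8 [order #6] limit_buy(price=101, qty=5): fills=none; bids=[#6:5@101 #5:5@98] asks=[#2:5@103]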